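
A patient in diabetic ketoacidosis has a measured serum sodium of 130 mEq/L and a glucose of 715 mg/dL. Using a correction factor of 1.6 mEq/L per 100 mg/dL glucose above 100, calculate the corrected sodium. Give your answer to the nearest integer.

140 mEq/L

Corrected Na = measured Na + 1.6 · (glucose − 100)/100
= 130 + 1.6 · (715 − 100)/100
= 130 + 9.8
= 139.8 mEq/L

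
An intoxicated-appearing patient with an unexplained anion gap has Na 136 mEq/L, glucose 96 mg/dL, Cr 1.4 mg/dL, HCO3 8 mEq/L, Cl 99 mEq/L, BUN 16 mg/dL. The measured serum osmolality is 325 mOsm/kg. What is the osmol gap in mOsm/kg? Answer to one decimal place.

Calculated osmolality = 2·Na + glucose/18 + BUN/2.8
= 2·136 + 96/18 + 16/2.8
= 272 + 5.33 + 5.71
= 283.04 mOsm/kg ≈ 283.0 mOsm/kg
Osmolar gap = measured − calculated = 325 − 283.0 = 42.0 mOsm/kg

42.0 mOsm/kg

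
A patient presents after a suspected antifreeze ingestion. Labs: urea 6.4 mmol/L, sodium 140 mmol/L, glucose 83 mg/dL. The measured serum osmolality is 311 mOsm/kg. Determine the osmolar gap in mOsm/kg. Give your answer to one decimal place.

Calculated osmolality = 2·Na + glucose/18 + urea
= 2·140 + 83/18 + 6.4
= 280 + 4.61 + 6.40
= 291.01 mOsm/kg ≈ 291.0 mOsm/kg
Osmolar gap = measured − calculated = 311 − 291.0 = 20.0 mOsm/kg

20.0 mOsm/kg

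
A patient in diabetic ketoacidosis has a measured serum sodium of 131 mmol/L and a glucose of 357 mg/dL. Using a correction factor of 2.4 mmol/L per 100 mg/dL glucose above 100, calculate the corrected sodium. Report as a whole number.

Corrected Na = measured Na + 2.4 · (glucose − 100)/100
= 131 + 2.4 · (357 − 100)/100
= 131 + 6.2
= 137.2 mmol/L

137 mmol/L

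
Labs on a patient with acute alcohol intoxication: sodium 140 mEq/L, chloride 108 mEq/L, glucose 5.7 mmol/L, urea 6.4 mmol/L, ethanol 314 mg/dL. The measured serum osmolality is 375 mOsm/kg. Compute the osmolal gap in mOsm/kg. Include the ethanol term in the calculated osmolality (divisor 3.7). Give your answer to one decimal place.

-2.0 mOsm/kg

Calculated osmolality = 2·Na + glucose + urea + ethanol/3.7
= 2·140 + 5.7 + 6.4 + 314/3.7
= 280 + 5.70 + 6.40 + 84.86
= 376.96 mOsm/kg ≈ 377.0 mOsm/kg
Osmolar gap = measured − calculated = 375 − 377.0 = -2.0 mOsm/kg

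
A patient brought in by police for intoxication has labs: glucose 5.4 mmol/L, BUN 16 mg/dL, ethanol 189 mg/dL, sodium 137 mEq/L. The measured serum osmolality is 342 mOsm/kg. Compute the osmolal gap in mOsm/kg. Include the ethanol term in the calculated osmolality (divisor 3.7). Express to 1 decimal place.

Calculated osmolality = 2·Na + glucose + BUN/2.8 + ethanol/3.7
= 2·137 + 5.4 + 16/2.8 + 189/3.7
= 274 + 5.40 + 5.71 + 51.08
= 336.19 mOsm/kg ≈ 336.2 mOsm/kg
Osmolar gap = measured − calculated = 342 − 336.2 = 5.8 mOsm/kg

5.8 mOsm/kg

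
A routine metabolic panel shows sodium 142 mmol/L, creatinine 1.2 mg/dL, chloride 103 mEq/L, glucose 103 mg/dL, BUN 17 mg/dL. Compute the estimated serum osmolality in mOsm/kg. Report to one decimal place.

Calculated osmolality = 2·Na + glucose/18 + BUN/2.8
= 2·142 + 103/18 + 17/2.8
= 284 + 5.72 + 6.07
= 295.79 mOsm/kg

295.8 mOsm/kg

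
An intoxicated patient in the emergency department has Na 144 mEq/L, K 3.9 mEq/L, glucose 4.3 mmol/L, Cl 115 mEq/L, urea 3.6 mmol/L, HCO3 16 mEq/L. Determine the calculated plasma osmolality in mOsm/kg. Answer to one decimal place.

295.9 mOsm/kg

Calculated osmolality = 2·Na + glucose + urea
= 2·144 + 4.3 + 3.6
= 288 + 4.30 + 3.60
= 295.9 mOsm/kg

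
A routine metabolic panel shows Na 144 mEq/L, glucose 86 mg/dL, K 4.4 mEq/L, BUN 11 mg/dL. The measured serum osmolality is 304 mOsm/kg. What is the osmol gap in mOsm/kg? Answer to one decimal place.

7.3 mOsm/kg

Calculated osmolality = 2·Na + glucose/18 + BUN/2.8
= 2·144 + 86/18 + 11/2.8
= 288 + 4.78 + 3.93
= 296.71 mOsm/kg ≈ 296.7 mOsm/kg
Osmolar gap = measured − calculated = 304 − 296.7 = 7.3 mOsm/kg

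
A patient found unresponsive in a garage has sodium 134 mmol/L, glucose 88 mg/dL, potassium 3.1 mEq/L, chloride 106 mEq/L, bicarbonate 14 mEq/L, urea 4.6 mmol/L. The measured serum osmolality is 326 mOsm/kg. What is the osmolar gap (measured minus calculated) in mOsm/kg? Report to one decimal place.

Calculated osmolality = 2·Na + glucose/18 + urea
= 2·134 + 88/18 + 4.6
= 268 + 4.89 + 4.60
= 277.49 mOsm/kg ≈ 277.5 mOsm/kg
Osmolar gap = measured − calculated = 326 − 277.5 = 48.5 mOsm/kg

48.5 mOsm/kg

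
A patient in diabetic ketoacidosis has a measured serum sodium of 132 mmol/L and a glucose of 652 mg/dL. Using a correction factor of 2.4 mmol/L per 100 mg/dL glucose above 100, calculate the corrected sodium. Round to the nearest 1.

145 mmol/L

Corrected Na = measured Na + 2.4 · (glucose − 100)/100
= 132 + 2.4 · (652 − 100)/100
= 132 + 13.2
= 145.2 mmol/L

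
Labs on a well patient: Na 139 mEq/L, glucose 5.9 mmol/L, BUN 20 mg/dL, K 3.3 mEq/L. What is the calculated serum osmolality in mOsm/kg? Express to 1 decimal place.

Calculated osmolality = 2·Na + glucose + BUN/2.8
= 2·139 + 5.9 + 20/2.8
= 278 + 5.90 + 7.14
= 291.04 mOsm/kg

291.0 mOsm/kg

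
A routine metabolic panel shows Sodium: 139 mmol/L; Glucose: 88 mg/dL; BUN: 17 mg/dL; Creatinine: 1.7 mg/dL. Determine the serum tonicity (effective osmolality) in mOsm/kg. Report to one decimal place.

282.9 mOsm/kg

Effective osmolality excludes urea (freely permeant across cell membranes):
2·Na + glucose/18
= 2·139 + 88/18
= 278 + 4.89
= 282.89 mOsm/kg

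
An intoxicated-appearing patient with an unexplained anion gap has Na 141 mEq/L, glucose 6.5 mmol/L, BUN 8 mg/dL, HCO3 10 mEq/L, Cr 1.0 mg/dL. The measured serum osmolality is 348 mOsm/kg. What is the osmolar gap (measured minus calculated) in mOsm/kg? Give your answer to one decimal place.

56.6 mOsm/kg

Calculated osmolality = 2·Na + glucose + BUN/2.8
= 2·141 + 6.5 + 8/2.8
= 282 + 6.50 + 2.86
= 291.36 mOsm/kg ≈ 291.4 mOsm/kg
Osmolar gap = measured − calculated = 348 − 291.4 = 56.6 mOsm/kg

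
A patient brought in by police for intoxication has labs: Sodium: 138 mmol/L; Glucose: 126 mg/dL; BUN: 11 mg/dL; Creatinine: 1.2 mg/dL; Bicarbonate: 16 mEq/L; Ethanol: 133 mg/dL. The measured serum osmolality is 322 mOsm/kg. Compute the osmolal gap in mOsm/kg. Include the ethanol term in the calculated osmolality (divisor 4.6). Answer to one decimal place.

6.2 mOsm/kg

Calculated osmolality = 2·Na + glucose/18 + BUN/2.8 + ethanol/4.6
= 2·138 + 126/18 + 11/2.8 + 133/4.6
= 276 + 7 + 3.93 + 28.91
= 315.84 mOsm/kg ≈ 315.8 mOsm/kg
Osmolar gap = measured − calculated = 322 − 315.8 = 6.2 mOsm/kg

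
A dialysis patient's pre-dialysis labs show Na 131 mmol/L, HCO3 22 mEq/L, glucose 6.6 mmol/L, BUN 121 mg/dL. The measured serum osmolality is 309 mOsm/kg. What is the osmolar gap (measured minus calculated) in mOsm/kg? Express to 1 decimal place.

Calculated osmolality = 2·Na + glucose + BUN/2.8
= 2·131 + 6.6 + 121/2.8
= 262 + 6.60 + 43.21
= 311.81 mOsm/kg ≈ 311.8 mOsm/kg
Osmolar gap = measured − calculated = 309 − 311.8 = -2.8 mOsm/kg

-2.8 mOsm/kg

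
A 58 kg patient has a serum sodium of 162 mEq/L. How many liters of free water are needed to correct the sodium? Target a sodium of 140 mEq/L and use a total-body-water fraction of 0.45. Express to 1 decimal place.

4.1 L

TBW = 0.45 · 58 = 26.1 L
Free water deficit = TBW · (Na/140 − 1)
= 26.1 · (162/140 − 1)
= 26.1 · 0.1571
= 4.1 L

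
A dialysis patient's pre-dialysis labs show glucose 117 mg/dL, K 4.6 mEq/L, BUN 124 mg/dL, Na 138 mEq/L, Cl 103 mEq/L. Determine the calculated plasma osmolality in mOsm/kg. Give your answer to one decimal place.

326.8 mOsm/kg

Calculated osmolality = 2·Na + glucose/18 + BUN/2.8
= 2·138 + 117/18 + 124/2.8
= 276 + 6.50 + 44.29
= 326.79 mOsm/kg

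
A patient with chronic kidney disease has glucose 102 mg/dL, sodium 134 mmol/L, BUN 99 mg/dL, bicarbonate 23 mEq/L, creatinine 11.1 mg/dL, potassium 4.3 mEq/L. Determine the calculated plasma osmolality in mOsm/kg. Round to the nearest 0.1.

309.0 mOsm/kg

Calculated osmolality = 2·Na + glucose/18 + BUN/2.8
= 2·134 + 102/18 + 99/2.8
= 268 + 5.67 + 35.36
= 309.03 mOsm/kg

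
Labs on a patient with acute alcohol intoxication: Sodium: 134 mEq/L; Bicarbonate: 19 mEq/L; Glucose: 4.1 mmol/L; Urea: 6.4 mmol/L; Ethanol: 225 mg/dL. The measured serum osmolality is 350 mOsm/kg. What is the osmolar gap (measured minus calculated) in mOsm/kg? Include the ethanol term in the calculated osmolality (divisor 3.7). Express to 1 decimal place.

Calculated osmolality = 2·Na + glucose + urea + ethanol/3.7
= 2·134 + 4.1 + 6.4 + 225/3.7
= 268 + 4.10 + 6.40 + 60.81
= 339.31 mOsm/kg ≈ 339.3 mOsm/kg
Osmolar gap = measured − calculated = 350 − 339.3 = 10.7 mOsm/kg

10.7 mOsm/kg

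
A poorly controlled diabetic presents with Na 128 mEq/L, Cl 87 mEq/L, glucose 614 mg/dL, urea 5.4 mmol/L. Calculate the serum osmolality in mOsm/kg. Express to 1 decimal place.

Calculated osmolality = 2·Na + glucose/18 + urea
= 2·128 + 614/18 + 5.4
= 256 + 34.11 + 5.40
= 295.51 mOsm/kg

295.5 mOsm/kg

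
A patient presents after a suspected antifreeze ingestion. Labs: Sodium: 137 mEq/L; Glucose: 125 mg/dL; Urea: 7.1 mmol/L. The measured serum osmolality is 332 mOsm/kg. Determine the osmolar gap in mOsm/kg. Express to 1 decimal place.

44.0 mOsm/kg

Calculated osmolality = 2·Na + glucose/18 + urea
= 2·137 + 125/18 + 7.1
= 274 + 6.94 + 7.10
= 288.04 mOsm/kg ≈ 288.0 mOsm/kg
Osmolar gap = measured − calculated = 332 − 288.0 = 44.0 mOsm/kg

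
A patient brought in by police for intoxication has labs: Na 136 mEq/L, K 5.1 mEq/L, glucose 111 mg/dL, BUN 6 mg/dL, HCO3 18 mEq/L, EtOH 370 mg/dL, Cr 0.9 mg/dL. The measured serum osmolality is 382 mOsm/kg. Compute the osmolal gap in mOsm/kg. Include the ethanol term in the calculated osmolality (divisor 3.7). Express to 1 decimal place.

Calculated osmolality = 2·Na + glucose/18 + BUN/2.8 + ethanol/3.7
= 2·136 + 111/18 + 6/2.8 + 370/3.7
= 272 + 6.17 + 2.14 + 100
= 380.31 mOsm/kg ≈ 380.3 mOsm/kg
Osmolar gap = measured − calculated = 382 − 380.3 = 1.7 mOsm/kg

1.7 mOsm/kg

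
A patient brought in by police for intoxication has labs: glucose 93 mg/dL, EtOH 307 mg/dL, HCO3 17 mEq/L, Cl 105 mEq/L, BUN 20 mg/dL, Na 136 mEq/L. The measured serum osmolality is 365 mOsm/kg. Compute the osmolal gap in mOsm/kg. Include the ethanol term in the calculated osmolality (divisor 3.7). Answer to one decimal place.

-2.3 mOsm/kg

Calculated osmolality = 2·Na + glucose/18 + BUN/2.8 + ethanol/3.7
= 2·136 + 93/18 + 20/2.8 + 307/3.7
= 272 + 5.17 + 7.14 + 82.97
= 367.28 mOsm/kg ≈ 367.3 mOsm/kg
Osmolar gap = measured − calculated = 365 − 367.3 = -2.3 mOsm/kg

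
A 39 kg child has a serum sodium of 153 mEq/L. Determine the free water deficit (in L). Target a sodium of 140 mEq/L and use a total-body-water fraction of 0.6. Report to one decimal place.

TBW = 0.6 · 39 = 23.4 L
Free water deficit = TBW · (Na/140 − 1)
= 23.4 · (153/140 − 1)
= 23.4 · 0.0929
= 2.17 L

2.2 L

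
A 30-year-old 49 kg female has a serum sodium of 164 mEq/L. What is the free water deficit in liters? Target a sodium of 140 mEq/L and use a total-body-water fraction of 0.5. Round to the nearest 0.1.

4.2 L

TBW = 0.5 · 49 = 24.5 L
Free water deficit = TBW · (Na/140 − 1)
= 24.5 · (164/140 − 1)
= 24.5 · 0.1714
= 4.2 L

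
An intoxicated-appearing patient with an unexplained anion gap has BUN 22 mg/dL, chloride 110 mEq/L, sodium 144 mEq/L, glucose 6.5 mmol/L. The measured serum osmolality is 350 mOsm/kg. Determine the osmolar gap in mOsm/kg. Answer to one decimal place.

Calculated osmolality = 2·Na + glucose + BUN/2.8
= 2·144 + 6.5 + 22/2.8
= 288 + 6.50 + 7.86
= 302.36 mOsm/kg ≈ 302.4 mOsm/kg
Osmolar gap = measured − calculated = 350 − 302.4 = 47.6 mOsm/kg

47.6 mOsm/kg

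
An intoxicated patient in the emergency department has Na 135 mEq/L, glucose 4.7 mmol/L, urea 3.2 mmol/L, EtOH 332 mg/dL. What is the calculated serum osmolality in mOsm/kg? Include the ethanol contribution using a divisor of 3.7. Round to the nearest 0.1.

367.6 mOsm/kg

Calculated osmolality = 2·Na + glucose + urea + ethanol/3.7
= 2·135 + 4.7 + 3.2 + 332/3.7
= 270 + 4.70 + 3.20 + 89.73
= 367.63 mOsm/kg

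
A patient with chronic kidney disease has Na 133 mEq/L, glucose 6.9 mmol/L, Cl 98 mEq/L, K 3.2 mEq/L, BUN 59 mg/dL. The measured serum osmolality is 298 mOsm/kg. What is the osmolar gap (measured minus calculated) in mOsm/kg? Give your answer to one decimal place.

Calculated osmolality = 2·Na + glucose + BUN/2.8
= 2·133 + 6.9 + 59/2.8
= 266 + 6.90 + 21.07
= 293.97 mOsm/kg ≈ 294.0 mOsm/kg
Osmolar gap = measured − calculated = 298 − 294.0 = 4.0 mOsm/kg

4.0 mOsm/kg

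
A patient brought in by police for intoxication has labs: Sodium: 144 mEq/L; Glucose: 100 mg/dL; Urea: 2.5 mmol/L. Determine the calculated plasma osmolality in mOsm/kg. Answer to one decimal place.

296.1 mOsm/kg

Calculated osmolality = 2·Na + glucose/18 + urea
= 2·144 + 100/18 + 2.5
= 288 + 5.56 + 2.50
= 296.06 mOsm/kg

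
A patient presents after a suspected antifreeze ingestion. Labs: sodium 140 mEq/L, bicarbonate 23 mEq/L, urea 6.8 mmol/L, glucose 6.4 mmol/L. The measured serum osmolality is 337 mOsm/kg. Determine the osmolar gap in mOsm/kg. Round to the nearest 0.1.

43.8 mOsm/kg

Calculated osmolality = 2·Na + glucose + urea
= 2·140 + 6.4 + 6.8
= 280 + 6.40 + 6.80
= 293.2 mOsm/kg ≈ 293.2 mOsm/kg
Osmolar gap = measured − calculated = 337 − 293.2 = 43.8 mOsm/kg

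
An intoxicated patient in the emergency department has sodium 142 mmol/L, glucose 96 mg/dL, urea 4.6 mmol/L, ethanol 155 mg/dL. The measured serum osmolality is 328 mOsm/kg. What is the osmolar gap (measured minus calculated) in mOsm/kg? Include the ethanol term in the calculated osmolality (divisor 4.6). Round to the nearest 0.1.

Calculated osmolality = 2·Na + glucose/18 + urea + ethanol/4.6
= 2·142 + 96/18 + 4.6 + 155/4.6
= 284 + 5.33 + 4.60 + 33.70
= 327.63 mOsm/kg ≈ 327.6 mOsm/kg
Osmolar gap = measured − calculated = 328 − 327.6 = 0.4 mOsm/kg

0.4 mOsm/kg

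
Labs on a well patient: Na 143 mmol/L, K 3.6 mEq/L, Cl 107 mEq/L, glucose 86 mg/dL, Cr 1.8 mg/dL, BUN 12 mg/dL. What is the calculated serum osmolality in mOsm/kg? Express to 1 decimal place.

Calculated osmolality = 2·Na + glucose/18 + BUN/2.8
= 2·143 + 86/18 + 12/2.8
= 286 + 4.78 + 4.29
= 295.07 mOsm/kg

295.1 mOsm/kg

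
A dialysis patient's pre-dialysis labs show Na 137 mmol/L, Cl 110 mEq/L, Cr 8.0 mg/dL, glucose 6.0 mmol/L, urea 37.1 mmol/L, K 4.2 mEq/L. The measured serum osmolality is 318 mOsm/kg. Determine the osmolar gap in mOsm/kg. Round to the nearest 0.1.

Calculated osmolality = 2·Na + glucose + urea
= 2·137 + 6 + 37.1
= 274 + 6 + 37.10
= 317.1 mOsm/kg ≈ 317.1 mOsm/kg
Osmolar gap = measured − calculated = 318 − 317.1 = 0.9 mOsm/kg

0.9 mOsm/kg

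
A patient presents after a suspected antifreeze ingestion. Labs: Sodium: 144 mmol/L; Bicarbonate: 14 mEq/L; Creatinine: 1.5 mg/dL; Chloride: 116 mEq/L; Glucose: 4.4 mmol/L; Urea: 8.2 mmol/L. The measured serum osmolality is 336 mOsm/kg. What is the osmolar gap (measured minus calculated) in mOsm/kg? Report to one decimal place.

Calculated osmolality = 2·Na + glucose + urea
= 2·144 + 4.4 + 8.2
= 288 + 4.40 + 8.20
= 300.6 mOsm/kg ≈ 300.6 mOsm/kg
Osmolar gap = measured − calculated = 336 − 300.6 = 35.4 mOsm/kg

35.4 mOsm/kg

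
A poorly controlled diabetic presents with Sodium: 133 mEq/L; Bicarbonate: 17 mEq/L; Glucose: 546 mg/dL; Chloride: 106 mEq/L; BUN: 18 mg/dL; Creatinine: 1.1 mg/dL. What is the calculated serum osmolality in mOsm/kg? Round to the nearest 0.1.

302.8 mOsm/kg

Calculated osmolality = 2·Na + glucose/18 + BUN/2.8
= 2·133 + 546/18 + 18/2.8
= 266 + 30.33 + 6.43
= 302.76 mOsm/kg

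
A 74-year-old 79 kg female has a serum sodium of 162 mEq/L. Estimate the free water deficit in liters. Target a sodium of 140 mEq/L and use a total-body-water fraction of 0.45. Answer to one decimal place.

5.6 L

TBW = 0.45 · 79 = 35.55 L
Free water deficit = TBW · (Na/140 − 1)
= 35.55 · (162/140 − 1)
= 35.55 · 0.1571
= 5.58 L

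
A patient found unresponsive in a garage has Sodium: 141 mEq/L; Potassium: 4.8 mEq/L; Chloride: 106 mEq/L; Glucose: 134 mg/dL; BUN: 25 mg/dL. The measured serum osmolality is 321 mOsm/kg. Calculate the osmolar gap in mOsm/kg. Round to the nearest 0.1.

Calculated osmolality = 2·Na + glucose/18 + BUN/2.8
= 2·141 + 134/18 + 25/2.8
= 282 + 7.44 + 8.93
= 298.37 mOsm/kg ≈ 298.4 mOsm/kg
Osmolar gap = measured − calculated = 321 − 298.4 = 22.6 mOsm/kg

22.6 mOsm/kg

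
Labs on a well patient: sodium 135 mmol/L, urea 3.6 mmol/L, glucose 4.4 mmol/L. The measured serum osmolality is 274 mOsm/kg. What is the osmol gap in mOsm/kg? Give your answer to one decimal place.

-4.0 mOsm/kg

Calculated osmolality = 2·Na + glucose + urea
= 2·135 + 4.4 + 3.6
= 270 + 4.40 + 3.60
= 278 mOsm/kg ≈ 278.0 mOsm/kg
Osmolar gap = measured − calculated = 274 − 278.0 = -4.0 mOsm/kg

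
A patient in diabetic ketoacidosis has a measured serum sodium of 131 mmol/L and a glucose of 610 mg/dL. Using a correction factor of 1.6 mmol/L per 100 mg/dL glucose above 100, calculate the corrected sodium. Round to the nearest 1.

139 mmol/L

Corrected Na = measured Na + 1.6 · (glucose − 100)/100
= 131 + 1.6 · (610 − 100)/100
= 131 + 8.2
= 139.2 mmol/L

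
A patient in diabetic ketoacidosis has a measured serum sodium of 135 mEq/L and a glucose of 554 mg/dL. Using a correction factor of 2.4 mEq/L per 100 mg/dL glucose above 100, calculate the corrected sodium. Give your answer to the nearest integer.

146 mEq/L

Corrected Na = measured Na + 2.4 · (glucose − 100)/100
= 135 + 2.4 · (554 − 100)/100
= 135 + 10.9
= 145.9 mEq/L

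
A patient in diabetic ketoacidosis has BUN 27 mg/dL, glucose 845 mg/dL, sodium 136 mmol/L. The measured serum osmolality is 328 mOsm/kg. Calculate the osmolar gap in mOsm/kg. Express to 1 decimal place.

Calculated osmolality = 2·Na + glucose/18 + BUN/2.8
= 2·136 + 845/18 + 27/2.8
= 272 + 46.94 + 9.64
= 328.58 mOsm/kg ≈ 328.6 mOsm/kg
Osmolar gap = measured − calculated = 328 − 328.6 = -0.6 mOsm/kg

-0.6 mOsm/kg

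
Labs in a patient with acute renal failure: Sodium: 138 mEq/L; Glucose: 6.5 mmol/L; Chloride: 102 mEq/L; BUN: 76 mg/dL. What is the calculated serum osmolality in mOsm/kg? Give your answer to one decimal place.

Calculated osmolality = 2·Na + glucose + BUN/2.8
= 2·138 + 6.5 + 76/2.8
= 276 + 6.50 + 27.14
= 309.64 mOsm/kg

309.6 mOsm/kg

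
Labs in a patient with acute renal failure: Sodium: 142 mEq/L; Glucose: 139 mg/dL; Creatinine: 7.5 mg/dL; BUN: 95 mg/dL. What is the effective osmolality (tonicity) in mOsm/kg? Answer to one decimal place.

Effective osmolality excludes urea (freely permeant across cell membranes):
2·Na + glucose/18
= 2·142 + 139/18
= 284 + 7.72
= 291.72 mOsm/kg

291.7 mOsm/kg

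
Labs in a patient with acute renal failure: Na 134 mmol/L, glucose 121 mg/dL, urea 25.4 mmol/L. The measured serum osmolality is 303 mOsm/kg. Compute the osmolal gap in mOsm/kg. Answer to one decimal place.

Calculated osmolality = 2·Na + glucose/18 + urea
= 2·134 + 121/18 + 25.4
= 268 + 6.72 + 25.40
= 300.12 mOsm/kg ≈ 300.1 mOsm/kg
Osmolar gap = measured − calculated = 303 − 300.1 = 2.9 mOsm/kg

2.9 mOsm/kg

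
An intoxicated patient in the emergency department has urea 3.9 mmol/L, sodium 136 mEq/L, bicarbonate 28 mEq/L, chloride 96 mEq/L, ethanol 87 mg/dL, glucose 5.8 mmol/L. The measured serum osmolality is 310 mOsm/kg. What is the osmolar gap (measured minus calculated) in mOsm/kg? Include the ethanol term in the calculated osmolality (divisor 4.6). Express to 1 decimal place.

9.4 mOsm/kg

Calculated osmolality = 2·Na + glucose + urea + ethanol/4.6
= 2·136 + 5.8 + 3.9 + 87/4.6
= 272 + 5.80 + 3.90 + 18.91
= 300.61 mOsm/kg ≈ 300.6 mOsm/kg
Osmolar gap = measured − calculated = 310 − 300.6 = 9.4 mOsm/kg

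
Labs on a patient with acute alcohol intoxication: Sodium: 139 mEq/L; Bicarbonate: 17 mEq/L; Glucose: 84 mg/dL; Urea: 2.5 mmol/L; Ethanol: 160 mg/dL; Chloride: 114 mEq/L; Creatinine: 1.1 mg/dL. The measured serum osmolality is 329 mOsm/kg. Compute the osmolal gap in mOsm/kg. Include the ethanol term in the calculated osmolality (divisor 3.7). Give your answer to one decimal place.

0.6 mOsm/kg

Calculated osmolality = 2·Na + glucose/18 + urea + ethanol/3.7
= 2·139 + 84/18 + 2.5 + 160/3.7
= 278 + 4.67 + 2.50 + 43.24
= 328.41 mOsm/kg ≈ 328.4 mOsm/kg
Osmolar gap = measured − calculated = 329 − 328.4 = 0.6 mOsm/kg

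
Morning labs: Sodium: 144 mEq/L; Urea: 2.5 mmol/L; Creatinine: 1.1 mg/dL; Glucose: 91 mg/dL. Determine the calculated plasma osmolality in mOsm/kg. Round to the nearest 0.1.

295.6 mOsm/kg

Calculated osmolality = 2·Na + glucose/18 + urea
= 2·144 + 91/18 + 2.5
= 288 + 5.06 + 2.50
= 295.56 mOsm/kg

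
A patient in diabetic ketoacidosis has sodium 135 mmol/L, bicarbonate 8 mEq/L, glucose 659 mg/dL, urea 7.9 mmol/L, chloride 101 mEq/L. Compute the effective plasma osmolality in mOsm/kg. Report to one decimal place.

Effective osmolality excludes urea (freely permeant across cell membranes):
2·Na + glucose/18
= 2·135 + 659/18
= 270 + 36.61
= 306.61 mOsm/kg

306.6 mOsm/kg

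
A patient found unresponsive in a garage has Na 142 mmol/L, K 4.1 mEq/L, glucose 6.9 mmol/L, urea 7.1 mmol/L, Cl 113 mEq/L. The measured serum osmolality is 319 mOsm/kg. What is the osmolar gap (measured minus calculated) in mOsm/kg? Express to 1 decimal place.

21.0 mOsm/kg

Calculated osmolality = 2·Na + glucose + urea
= 2·142 + 6.9 + 7.1
= 284 + 6.90 + 7.10
= 298 mOsm/kg ≈ 298.0 mOsm/kg
Osmolar gap = measured − calculated = 319 − 298.0 = 21.0 mOsm/kg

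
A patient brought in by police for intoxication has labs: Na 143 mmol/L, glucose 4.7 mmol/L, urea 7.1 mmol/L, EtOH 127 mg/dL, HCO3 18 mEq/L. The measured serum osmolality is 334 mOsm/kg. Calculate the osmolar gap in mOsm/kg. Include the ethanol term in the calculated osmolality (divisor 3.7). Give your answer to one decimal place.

1.9 mOsm/kg

Calculated osmolality = 2·Na + glucose + urea + ethanol/3.7
= 2·143 + 4.7 + 7.1 + 127/3.7
= 286 + 4.70 + 7.10 + 34.32
= 332.12 mOsm/kg ≈ 332.1 mOsm/kg
Osmolar gap = measured − calculated = 334 − 332.1 = 1.9 mOsm/kg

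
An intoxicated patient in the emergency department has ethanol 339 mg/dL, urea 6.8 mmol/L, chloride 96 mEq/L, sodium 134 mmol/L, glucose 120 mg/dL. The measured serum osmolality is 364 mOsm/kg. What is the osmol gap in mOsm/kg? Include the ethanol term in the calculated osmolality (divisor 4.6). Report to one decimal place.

8.8 mOsm/kg

Calculated osmolality = 2·Na + glucose/18 + urea + ethanol/4.6
= 2·134 + 120/18 + 6.8 + 339/4.6
= 268 + 6.67 + 6.80 + 73.70
= 355.17 mOsm/kg ≈ 355.2 mOsm/kg
Osmolar gap = measured − calculated = 364 − 355.2 = 8.8 mOsm/kg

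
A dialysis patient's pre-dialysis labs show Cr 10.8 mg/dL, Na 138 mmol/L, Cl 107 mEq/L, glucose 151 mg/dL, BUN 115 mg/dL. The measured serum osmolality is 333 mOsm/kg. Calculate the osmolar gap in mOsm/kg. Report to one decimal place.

Calculated osmolality = 2·Na + glucose/18 + BUN/2.8
= 2·138 + 151/18 + 115/2.8
= 276 + 8.39 + 41.07
= 325.46 mOsm/kg ≈ 325.5 mOsm/kg
Osmolar gap = measured − calculated = 333 − 325.5 = 7.5 mOsm/kg

7.5 mOsm/kg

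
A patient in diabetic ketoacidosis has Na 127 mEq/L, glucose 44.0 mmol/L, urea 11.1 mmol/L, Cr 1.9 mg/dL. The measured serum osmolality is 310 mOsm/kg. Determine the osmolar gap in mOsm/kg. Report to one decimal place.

Calculated osmolality = 2·Na + glucose + urea
= 2·127 + 44 + 11.1
= 254 + 44 + 11.10
= 309.1 mOsm/kg ≈ 309.1 mOsm/kg
Osmolar gap = measured − calculated = 310 − 309.1 = 0.9 mOsm/kg

0.9 mOsm/kg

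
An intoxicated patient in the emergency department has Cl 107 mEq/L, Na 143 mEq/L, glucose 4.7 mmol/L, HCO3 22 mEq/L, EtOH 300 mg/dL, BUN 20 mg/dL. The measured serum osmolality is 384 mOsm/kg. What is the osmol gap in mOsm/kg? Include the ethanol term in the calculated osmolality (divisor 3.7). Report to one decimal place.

5.1 mOsm/kg

Calculated osmolality = 2·Na + glucose + BUN/2.8 + ethanol/3.7
= 2·143 + 4.7 + 20/2.8 + 300/3.7
= 286 + 4.70 + 7.14 + 81.08
= 378.92 mOsm/kg ≈ 378.9 mOsm/kg
Osmolar gap = measured − calculated = 384 − 378.9 = 5.1 mOsm/kg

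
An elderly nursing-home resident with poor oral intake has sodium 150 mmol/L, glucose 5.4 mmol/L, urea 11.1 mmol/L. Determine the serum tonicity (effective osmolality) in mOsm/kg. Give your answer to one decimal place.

Effective osmolality excludes urea (freely permeant across cell membranes):
2·Na + glucose
= 2·150 + 5.4
= 300 + 5.4
= 305.4 mOsm/kg

305.4 mOsm/kg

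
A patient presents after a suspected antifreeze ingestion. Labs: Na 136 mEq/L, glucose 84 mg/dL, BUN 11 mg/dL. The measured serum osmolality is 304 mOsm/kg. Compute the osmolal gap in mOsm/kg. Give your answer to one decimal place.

Calculated osmolality = 2·Na + glucose/18 + BUN/2.8
= 2·136 + 84/18 + 11/2.8
= 272 + 4.67 + 3.93
= 280.6 mOsm/kg ≈ 280.6 mOsm/kg
Osmolar gap = measured − calculated = 304 − 280.6 = 23.4 mOsm/kg

23.4 mOsm/kg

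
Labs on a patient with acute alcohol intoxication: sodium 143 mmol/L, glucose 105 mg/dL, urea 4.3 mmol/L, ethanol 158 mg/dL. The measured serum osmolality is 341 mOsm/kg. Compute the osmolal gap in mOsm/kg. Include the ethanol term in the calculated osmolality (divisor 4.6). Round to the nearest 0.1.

10.5 mOsm/kg

Calculated osmolality = 2·Na + glucose/18 + urea + ethanol/4.6
= 2·143 + 105/18 + 4.3 + 158/4.6
= 286 + 5.83 + 4.30 + 34.35
= 330.48 mOsm/kg ≈ 330.5 mOsm/kg
Osmolar gap = measured − calculated = 341 − 330.5 = 10.5 mOsm/kg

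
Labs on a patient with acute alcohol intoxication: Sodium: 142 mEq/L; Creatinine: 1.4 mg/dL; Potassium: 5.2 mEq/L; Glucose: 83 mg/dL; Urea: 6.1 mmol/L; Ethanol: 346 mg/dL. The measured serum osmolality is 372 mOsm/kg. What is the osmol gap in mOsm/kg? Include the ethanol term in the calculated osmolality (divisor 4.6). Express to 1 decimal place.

Calculated osmolality = 2·Na + glucose/18 + urea + ethanol/4.6
= 2·142 + 83/18 + 6.1 + 346/4.6
= 284 + 4.61 + 6.10 + 75.22
= 369.93 mOsm/kg ≈ 369.9 mOsm/kg
Osmolar gap = measured − calculated = 372 − 369.9 = 2.1 mOsm/kg

2.1 mOsm/kg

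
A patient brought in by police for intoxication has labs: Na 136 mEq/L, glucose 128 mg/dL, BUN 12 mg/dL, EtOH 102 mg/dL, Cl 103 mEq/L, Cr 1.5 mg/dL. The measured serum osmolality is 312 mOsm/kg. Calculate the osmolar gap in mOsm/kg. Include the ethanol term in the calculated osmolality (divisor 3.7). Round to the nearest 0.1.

1.0 mOsm/kg

Calculated osmolality = 2·Na + glucose/18 + BUN/2.8 + ethanol/3.7
= 2·136 + 128/18 + 12/2.8 + 102/3.7
= 272 + 7.11 + 4.29 + 27.57
= 310.97 mOsm/kg ≈ 311.0 mOsm/kg
Osmolar gap = measured − calculated = 312 − 311.0 = 1.0 mOsm/kg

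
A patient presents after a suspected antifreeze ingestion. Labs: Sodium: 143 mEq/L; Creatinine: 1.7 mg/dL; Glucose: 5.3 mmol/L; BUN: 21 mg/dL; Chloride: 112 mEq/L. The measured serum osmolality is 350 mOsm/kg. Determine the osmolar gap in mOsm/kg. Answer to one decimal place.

Calculated osmolality = 2·Na + glucose + BUN/2.8
= 2·143 + 5.3 + 21/2.8
= 286 + 5.30 + 7.50
= 298.8 mOsm/kg ≈ 298.8 mOsm/kg
Osmolar gap = measured − calculated = 350 − 298.8 = 51.2 mOsm/kg

51.2 mOsm/kg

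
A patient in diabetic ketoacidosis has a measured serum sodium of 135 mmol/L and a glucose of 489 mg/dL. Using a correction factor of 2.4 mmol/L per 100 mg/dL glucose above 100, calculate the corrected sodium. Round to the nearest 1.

Corrected Na = measured Na + 2.4 · (glucose − 100)/100
= 135 + 2.4 · (489 − 100)/100
= 135 + 9.3
= 144.3 mmol/L

144 mmol/L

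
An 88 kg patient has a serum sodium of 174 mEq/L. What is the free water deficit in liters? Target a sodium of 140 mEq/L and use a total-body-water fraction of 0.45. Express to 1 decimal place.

9.6 L

TBW = 0.45 · 88 = 39.6 L
Free water deficit = TBW · (Na/140 − 1)
= 39.6 · (174/140 − 1)
= 39.6 · 0.2429
= 9.62 L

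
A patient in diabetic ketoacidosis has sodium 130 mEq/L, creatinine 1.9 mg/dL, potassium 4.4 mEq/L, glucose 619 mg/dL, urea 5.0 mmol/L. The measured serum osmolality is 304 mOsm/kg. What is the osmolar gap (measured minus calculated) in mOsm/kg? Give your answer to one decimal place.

4.6 mOsm/kg

Calculated osmolality = 2·Na + glucose/18 + urea
= 2·130 + 619/18 + 5
= 260 + 34.39 + 5
= 299.39 mOsm/kg ≈ 299.4 mOsm/kg
Osmolar gap = measured − calculated = 304 − 299.4 = 4.6 mOsm/kg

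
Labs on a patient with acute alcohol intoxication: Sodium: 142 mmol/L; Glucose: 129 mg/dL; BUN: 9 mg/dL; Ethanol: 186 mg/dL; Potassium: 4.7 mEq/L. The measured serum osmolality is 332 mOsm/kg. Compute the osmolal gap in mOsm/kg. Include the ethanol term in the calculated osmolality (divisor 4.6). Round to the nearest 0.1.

-2.8 mOsm/kg

Calculated osmolality = 2·Na + glucose/18 + BUN/2.8 + ethanol/4.6
= 2·142 + 129/18 + 9/2.8 + 186/4.6
= 284 + 7.17 + 3.21 + 40.43
= 334.81 mOsm/kg ≈ 334.8 mOsm/kg
Osmolar gap = measured − calculated = 332 − 334.8 = -2.8 mOsm/kg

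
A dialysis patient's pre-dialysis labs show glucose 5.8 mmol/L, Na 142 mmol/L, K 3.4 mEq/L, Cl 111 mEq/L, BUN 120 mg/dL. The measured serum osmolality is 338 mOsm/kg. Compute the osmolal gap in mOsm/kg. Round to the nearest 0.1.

5.3 mOsm/kg

Calculated osmolality = 2·Na + glucose + BUN/2.8
= 2·142 + 5.8 + 120/2.8
= 284 + 5.80 + 42.86
= 332.66 mOsm/kg ≈ 332.7 mOsm/kg
Osmolar gap = measured − calculated = 338 − 332.7 = 5.3 mOsm/kg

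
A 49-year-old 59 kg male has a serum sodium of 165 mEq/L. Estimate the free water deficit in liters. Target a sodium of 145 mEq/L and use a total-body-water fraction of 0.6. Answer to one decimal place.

4.9 L

TBW = 0.6 · 59 = 35.4 L
Free water deficit = TBW · (Na/145 − 1)
= 35.4 · (165/145 − 1)
= 35.4 · 0.1379
= 4.88 L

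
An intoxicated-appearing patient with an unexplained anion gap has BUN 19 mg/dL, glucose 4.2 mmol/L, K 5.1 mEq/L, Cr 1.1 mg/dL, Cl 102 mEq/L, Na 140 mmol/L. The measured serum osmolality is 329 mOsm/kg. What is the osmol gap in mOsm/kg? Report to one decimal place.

38.0 mOsm/kg

Calculated osmolality = 2·Na + glucose + BUN/2.8
= 2·140 + 4.2 + 19/2.8
= 280 + 4.20 + 6.79
= 290.99 mOsm/kg ≈ 291.0 mOsm/kg
Osmolar gap = measured − calculated = 329 − 291.0 = 38.0 mOsm/kg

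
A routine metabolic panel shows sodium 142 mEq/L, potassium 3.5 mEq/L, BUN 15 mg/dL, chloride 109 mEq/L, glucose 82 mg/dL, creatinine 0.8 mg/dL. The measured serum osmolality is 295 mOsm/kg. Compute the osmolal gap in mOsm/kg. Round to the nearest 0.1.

1.1 mOsm/kg

Calculated osmolality = 2·Na + glucose/18 + BUN/2.8
= 2·142 + 82/18 + 15/2.8
= 284 + 4.56 + 5.36
= 293.92 mOsm/kg ≈ 293.9 mOsm/kg
Osmolar gap = measured − calculated = 295 − 293.9 = 1.1 mOsm/kg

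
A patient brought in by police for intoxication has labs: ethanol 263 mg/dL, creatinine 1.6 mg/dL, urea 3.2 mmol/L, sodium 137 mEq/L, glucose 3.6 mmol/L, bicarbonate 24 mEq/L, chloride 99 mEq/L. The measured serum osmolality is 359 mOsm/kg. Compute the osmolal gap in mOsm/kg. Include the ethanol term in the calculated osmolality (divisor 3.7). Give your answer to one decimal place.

7.1 mOsm/kg

Calculated osmolality = 2·Na + glucose + urea + ethanol/3.7
= 2·137 + 3.6 + 3.2 + 263/3.7
= 274 + 3.60 + 3.20 + 71.08
= 351.88 mOsm/kg ≈ 351.9 mOsm/kg
Osmolar gap = measured − calculated = 359 − 351.9 = 7.1 mOsm/kg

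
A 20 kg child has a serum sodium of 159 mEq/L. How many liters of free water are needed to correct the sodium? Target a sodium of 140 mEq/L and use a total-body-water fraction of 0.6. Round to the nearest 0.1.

1.6 L

TBW = 0.6 · 20 = 12 L
Free water deficit = TBW · (Na/140 − 1)
= 12 · (159/140 − 1)
= 12 · 0.1357
= 1.63 L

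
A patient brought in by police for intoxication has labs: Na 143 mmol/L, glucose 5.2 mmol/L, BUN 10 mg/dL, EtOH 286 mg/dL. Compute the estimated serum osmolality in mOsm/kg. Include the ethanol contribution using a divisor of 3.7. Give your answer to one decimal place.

372.1 mOsm/kg

Calculated osmolality = 2·Na + glucose + BUN/2.8 + ethanol/3.7
= 2·143 + 5.2 + 10/2.8 + 286/3.7
= 286 + 5.20 + 3.57 + 77.30
= 372.07 mOsm/kg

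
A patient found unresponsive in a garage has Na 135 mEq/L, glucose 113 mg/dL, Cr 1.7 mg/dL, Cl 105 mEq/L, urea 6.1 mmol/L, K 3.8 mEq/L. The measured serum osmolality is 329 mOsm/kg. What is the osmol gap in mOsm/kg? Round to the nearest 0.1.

Calculated osmolality = 2·Na + glucose/18 + urea
= 2·135 + 113/18 + 6.1
= 270 + 6.28 + 6.10
= 282.38 mOsm/kg ≈ 282.4 mOsm/kg
Osmolar gap = measured − calculated = 329 − 282.4 = 46.6 mOsm/kg

46.6 mOsm/kg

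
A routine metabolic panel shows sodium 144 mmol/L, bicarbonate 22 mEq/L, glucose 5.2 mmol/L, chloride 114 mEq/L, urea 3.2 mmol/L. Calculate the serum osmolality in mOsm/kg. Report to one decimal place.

296.4 mOsm/kg

Calculated osmolality = 2·Na + glucose + urea
= 2·144 + 5.2 + 3.2
= 288 + 5.20 + 3.20
= 296.4 mOsm/kg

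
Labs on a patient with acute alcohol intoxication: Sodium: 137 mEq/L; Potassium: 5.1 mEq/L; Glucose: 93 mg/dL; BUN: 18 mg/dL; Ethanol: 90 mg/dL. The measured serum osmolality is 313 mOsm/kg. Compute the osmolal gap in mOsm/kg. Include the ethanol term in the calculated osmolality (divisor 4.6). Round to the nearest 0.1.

Calculated osmolality = 2·Na + glucose/18 + BUN/2.8 + ethanol/4.6
= 2·137 + 93/18 + 18/2.8 + 90/4.6
= 274 + 5.17 + 6.43 + 19.57
= 305.17 mOsm/kg ≈ 305.2 mOsm/kg
Osmolar gap = measured − calculated = 313 − 305.2 = 7.8 mOsm/kg

7.8 mOsm/kg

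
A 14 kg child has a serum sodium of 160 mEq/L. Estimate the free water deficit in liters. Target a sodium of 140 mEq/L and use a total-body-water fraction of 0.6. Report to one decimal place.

TBW = 0.6 · 14 = 8.4 L
Free water deficit = TBW · (Na/140 − 1)
= 8.4 · (160/140 − 1)
= 8.4 · 0.1429
= 1.2 L

1.2 L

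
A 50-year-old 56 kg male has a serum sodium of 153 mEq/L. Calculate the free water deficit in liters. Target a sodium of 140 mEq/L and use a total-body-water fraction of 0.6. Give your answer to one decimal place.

TBW = 0.6 · 56 = 33.6 L
Free water deficit = TBW · (Na/140 − 1)
= 33.6 · (153/140 − 1)
= 33.6 · 0.0929
= 3.12 L

3.1 L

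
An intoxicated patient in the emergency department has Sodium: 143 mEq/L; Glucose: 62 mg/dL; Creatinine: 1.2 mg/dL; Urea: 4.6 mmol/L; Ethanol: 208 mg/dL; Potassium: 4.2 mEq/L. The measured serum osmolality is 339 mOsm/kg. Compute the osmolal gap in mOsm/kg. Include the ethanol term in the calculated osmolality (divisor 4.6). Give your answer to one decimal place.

-0.3 mOsm/kg

Calculated osmolality = 2·Na + glucose/18 + urea + ethanol/4.6
= 2·143 + 62/18 + 4.6 + 208/4.6
= 286 + 3.44 + 4.60 + 45.22
= 339.26 mOsm/kg ≈ 339.3 mOsm/kg
Osmolar gap = measured − calculated = 339 − 339.3 = -0.3 mOsm/kg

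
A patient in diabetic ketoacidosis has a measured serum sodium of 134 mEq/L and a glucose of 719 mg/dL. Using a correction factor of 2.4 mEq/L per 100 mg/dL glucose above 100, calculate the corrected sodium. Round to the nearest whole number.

Corrected Na = measured Na + 2.4 · (glucose − 100)/100
= 134 + 2.4 · (719 − 100)/100
= 134 + 14.9
= 148.9 mEq/L

149 mEq/L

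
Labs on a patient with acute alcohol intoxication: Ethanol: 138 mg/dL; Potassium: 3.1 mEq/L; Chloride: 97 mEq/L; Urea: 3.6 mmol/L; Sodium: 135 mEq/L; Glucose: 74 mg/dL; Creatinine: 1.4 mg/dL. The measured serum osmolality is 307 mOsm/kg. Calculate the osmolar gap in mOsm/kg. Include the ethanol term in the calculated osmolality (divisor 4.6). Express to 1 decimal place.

Calculated osmolality = 2·Na + glucose/18 + urea + ethanol/4.6
= 2·135 + 74/18 + 3.6 + 138/4.6
= 270 + 4.11 + 3.60 + 30
= 307.71 mOsm/kg ≈ 307.7 mOsm/kg
Osmolar gap = measured − calculated = 307 − 307.7 = -0.7 mOsm/kg

-0.7 mOsm/kg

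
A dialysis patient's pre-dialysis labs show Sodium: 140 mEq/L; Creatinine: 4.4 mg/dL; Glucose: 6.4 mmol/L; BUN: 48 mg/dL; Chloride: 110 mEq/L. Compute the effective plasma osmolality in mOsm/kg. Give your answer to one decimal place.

286.4 mOsm/kg

Effective osmolality excludes urea (freely permeant across cell membranes):
2·Na + glucose
= 2·140 + 6.4
= 280 + 6.4
= 286.4 mOsm/kg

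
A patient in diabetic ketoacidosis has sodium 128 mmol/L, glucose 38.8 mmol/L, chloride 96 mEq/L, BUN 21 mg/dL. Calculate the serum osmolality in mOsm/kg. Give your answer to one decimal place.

302.3 mOsm/kg

Calculated osmolality = 2·Na + glucose + BUN/2.8
= 2·128 + 38.8 + 21/2.8
= 256 + 38.80 + 7.50
= 302.3 mOsm/kg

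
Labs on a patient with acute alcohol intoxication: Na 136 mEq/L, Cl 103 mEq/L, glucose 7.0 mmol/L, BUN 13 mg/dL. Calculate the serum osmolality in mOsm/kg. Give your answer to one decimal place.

283.6 mOsm/kg

Calculated osmolality = 2·Na + glucose + BUN/2.8
= 2·136 + 7 + 13/2.8
= 272 + 7 + 4.64
= 283.64 mOsm/kg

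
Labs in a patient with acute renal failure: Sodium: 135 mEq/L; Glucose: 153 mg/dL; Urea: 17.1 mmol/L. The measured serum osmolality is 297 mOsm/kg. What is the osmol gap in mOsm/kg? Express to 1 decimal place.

Calculated osmolality = 2·Na + glucose/18 + urea
= 2·135 + 153/18 + 17.1
= 270 + 8.50 + 17.10
= 295.6 mOsm/kg ≈ 295.6 mOsm/kg
Osmolar gap = measured − calculated = 297 − 295.6 = 1.4 mOsm/kg

1.4 mOsm/kg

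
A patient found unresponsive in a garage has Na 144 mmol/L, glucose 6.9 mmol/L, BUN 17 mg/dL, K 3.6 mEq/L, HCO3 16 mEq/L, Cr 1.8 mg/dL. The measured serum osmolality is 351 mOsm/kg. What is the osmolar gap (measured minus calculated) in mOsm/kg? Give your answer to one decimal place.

Calculated osmolality = 2·Na + glucose + BUN/2.8
= 2·144 + 6.9 + 17/2.8
= 288 + 6.90 + 6.07
= 300.97 mOsm/kg ≈ 301.0 mOsm/kg
Osmolar gap = measured − calculated = 351 − 301.0 = 50.0 mOsm/kg

50.0 mOsm/kg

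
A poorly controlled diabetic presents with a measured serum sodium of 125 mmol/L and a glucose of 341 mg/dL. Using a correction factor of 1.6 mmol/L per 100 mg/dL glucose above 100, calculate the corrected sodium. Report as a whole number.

129 mmol/L

Corrected Na = measured Na + 1.6 · (glucose − 100)/100
= 125 + 1.6 · (341 − 100)/100
= 125 + 3.9
= 128.9 mmol/L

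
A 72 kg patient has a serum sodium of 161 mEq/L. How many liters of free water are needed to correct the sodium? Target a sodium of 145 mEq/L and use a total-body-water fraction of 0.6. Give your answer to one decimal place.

TBW = 0.6 · 72 = 43.2 L
Free water deficit = TBW · (Na/145 − 1)
= 43.2 · (161/145 − 1)
= 43.2 · 0.1103
= 4.76 L

4.8 L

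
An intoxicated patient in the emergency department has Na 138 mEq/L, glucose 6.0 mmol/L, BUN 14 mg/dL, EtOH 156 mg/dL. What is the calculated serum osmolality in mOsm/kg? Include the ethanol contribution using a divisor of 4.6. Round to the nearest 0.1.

Calculated osmolality = 2·Na + glucose + BUN/2.8 + ethanol/4.6
= 2·138 + 6 + 14/2.8 + 156/4.6
= 276 + 6 + 5 + 33.91
= 320.91 mOsm/kg

320.9 mOsm/kg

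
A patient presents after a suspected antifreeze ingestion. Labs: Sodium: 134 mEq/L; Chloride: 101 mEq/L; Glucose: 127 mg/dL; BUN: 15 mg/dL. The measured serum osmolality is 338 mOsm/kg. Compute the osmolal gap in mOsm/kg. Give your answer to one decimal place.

Calculated osmolality = 2·Na + glucose/18 + BUN/2.8
= 2·134 + 127/18 + 15/2.8
= 268 + 7.06 + 5.36
= 280.42 mOsm/kg ≈ 280.4 mOsm/kg
Osmolar gap = measured − calculated = 338 − 280.4 = 57.6 mOsm/kg

57.6 mOsm/kg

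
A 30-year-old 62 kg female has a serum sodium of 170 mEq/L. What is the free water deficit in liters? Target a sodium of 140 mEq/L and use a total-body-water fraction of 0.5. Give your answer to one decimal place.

6.6 L

TBW = 0.5 · 62 = 31 L
Free water deficit = TBW · (Na/140 − 1)
= 31 · (170/140 − 1)
= 31 · 0.2143
= 6.64 L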